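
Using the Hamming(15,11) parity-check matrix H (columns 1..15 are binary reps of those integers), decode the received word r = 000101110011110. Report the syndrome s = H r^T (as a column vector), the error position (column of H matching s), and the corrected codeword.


s = (1, 0, 0, 1)^T, error position = 9, corrected codeword c = 000101111011110

Compute s = H r^T mod 2 one row at a time:
  s_1 = 1 + 0 + 0 + 1 + 1 + 1 + 1 + 0 = 5 ≡ 1 (mod 2).
  s_2 = 1 + 0 + 1 + 1 + 1 + 1 + 1 + 0 = 6 ≡ 0 (mod 2).
  s_3 = 0 + 0 + 1 + 1 + 0 + 1 + 1 + 0 = 4 ≡ 0 (mod 2).
  s_4 = 0 + 0 + 0 + 1 + 0 + 1 + 1 + 0 = 3 ≡ 1 (mod 2).
s = (1, 0, 0, 1)^T — this equals column 9 of H (binary 1001), so error is at position 9.
Correct: flip bit 9 of r = 000101110011110 to get c = 000101111011110.


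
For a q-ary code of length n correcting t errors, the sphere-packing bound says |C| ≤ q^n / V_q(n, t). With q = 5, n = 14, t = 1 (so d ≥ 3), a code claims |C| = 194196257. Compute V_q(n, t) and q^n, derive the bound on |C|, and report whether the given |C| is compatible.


V_q(n, t) = 57, q^n = 6103515625, Hamming bound = 107079221, |C| = 194196257 > bound (violated).

Step 1: Compute V_q(n, t) = Σ_{j=0}^1 C(n, j) (q−1)^j.
  j = 0: C(14,0)·(4)^0 = 1·1 = 1.
  j = 1: C(14,1)·(4)^1 = 14·4 = 56.
  V_q(n, t) = 1 + 56 = 57.
Step 2: q^n = 5^14 = 6103515625.
Step 3: Hamming bound ⌊q^n / V_q(n,t)⌋ = ⌊6103515625/57⌋ = 107079221.
Step 4: Compare |C| = 194196257 to 107079221: violated.
The claimed |C| lies above the Hamming bound, so no 5-ary code of length 14 with d ≥ 3 can have 194196257 codewords.


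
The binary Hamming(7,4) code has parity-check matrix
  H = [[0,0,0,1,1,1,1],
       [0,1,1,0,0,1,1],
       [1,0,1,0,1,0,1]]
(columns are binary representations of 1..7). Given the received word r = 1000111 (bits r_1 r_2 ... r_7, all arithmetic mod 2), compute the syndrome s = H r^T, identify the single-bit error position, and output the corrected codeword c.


s = (1, 0, 1)^T, error position = 5, corrected codeword c = 1000011

Compute s = H r^T mod 2 one row at a time:
  s_1 = 0 + 1 + 1 + 1 = 3 ≡ 1 (mod 2).
  s_2 = 0 + 0 + 1 + 1 = 2 ≡ 0 (mod 2).
  s_3 = 1 + 0 + 1 + 1 = 3 ≡ 1 (mod 2).
s = (1, 0, 1)^T — this equals column 5 of H (binary 101), so error is at position 5.
Correct: flip bit 5 of r = 1000111 to get c = 1000011.


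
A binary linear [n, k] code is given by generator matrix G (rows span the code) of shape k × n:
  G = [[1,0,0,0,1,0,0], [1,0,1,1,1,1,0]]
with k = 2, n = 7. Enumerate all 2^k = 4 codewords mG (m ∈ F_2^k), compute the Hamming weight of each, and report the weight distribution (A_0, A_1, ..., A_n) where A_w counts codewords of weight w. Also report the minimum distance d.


Weight distribution: A_0 = 1, A_2 = 1, A_3 = 1, A_5 = 1. Minimum distance d = 2.

Enumerate all 2^2 = 4 messages m ∈ F_2^2.
For each, compute codeword c = mG in F_2^7, then tally its weight.
  m = 00 → c = 0000000, weight = 0.
  m = 10 → c = 1000100, weight = 2.
  m = 01 → c = 1011110, weight = 5.
  m = 11 → c = 0011010, weight = 3.
Tally weights:
  weight 0: 1 codewords.
  weight 2: 1 codewords.
  weight 3: 1 codewords.
  weight 5: 1 codewords.
Minimum distance d = smallest w > 0 with A_w > 0 = 2.
Sanity: Σ A_w = 4 = 2^2 = 4 ✓.


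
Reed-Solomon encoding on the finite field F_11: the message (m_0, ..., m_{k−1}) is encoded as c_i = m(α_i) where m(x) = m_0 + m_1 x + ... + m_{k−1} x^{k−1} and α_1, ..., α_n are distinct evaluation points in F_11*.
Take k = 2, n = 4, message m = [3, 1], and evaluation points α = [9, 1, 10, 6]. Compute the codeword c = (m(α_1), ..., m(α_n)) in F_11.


c = [1, 4, 2, 9]

Message polynomial: m(x) = 3 + 1·x (mod 11).
For each evaluation point α_i, compute m(α_i) mod 11:
  α_1 = 9: Horner steps 1 → 1, so m(9) = 1.
  α_2 = 1: Horner steps 1 → 4, so m(1) = 4.
  α_3 = 10: Horner steps 1 → 2, so m(10) = 2.
  α_4 = 6: Horner steps 1 → 9, so m(6) = 9.
Codeword c = [1, 4, 2, 9] ∈ F_11^4.


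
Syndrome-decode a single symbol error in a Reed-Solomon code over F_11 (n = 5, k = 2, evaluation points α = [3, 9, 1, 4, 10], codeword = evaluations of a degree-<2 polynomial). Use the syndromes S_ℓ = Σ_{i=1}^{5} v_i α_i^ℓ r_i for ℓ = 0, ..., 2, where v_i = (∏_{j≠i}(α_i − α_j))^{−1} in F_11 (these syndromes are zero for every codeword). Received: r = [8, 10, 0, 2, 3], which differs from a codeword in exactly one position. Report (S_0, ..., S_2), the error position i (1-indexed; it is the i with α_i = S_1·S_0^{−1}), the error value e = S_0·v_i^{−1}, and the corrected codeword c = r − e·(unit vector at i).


S = (6, 2, 8), error at position 4, error magnitude e = 1, c = [8, 10, 0, 1, 3].

Step 1: column multipliers v_i = (∏_{j≠i}(α_i − α_j))^{−1} mod 11.
  i = 1 (α = 3): (3−9)(3−1)(3−4)(3−10) = (−6)·2·(−1)·(−7) = −84 ≡ 4, so v_1 = 4^{−1} = 3 (mod 11).
  i = 2 (α = 9): (9−3)(9−1)(9−4)(9−10) = 6·8·5·(−1) = −240 ≡ 2, so v_2 = 2^{−1} = 6 (mod 11).
  i = 3 (α = 1): (1−3)(1−9)(1−4)(1−10) = (−2)·(−8)·(−3)·(−9) = 432 ≡ 3, so v_3 = 3^{−1} = 4 (mod 11).
  i = 4 (α = 4): (4−3)(4−9)(4−1)(4−10) = 1·(−5)·3·(−6) = 90 ≡ 2, so v_4 = 2^{−1} = 6 (mod 11).
  i = 5 (α = 10): (10−3)(10−9)(10−1)(10−4) = 7·1·9·6 = 378 ≡ 4, so v_5 = 4^{−1} = 3 (mod 11).
  v = [3, 6, 4, 6, 3].
Step 2: syndromes of r = [8, 10, 0, 2, 3] (all sums mod 11).
  S_0 = Σ v_i r_i = 3·8 + 6·10 + 4·0 + 6·2 + 3·3 = 105 ≡ 6.
  S_1 = Σ v_i α_i r_i = 3·3·8 + 6·9·10 + 4·1·0 + 6·4·2 + 3·10·3 = 750 ≡ 2.
  α_i^2 mod 11 = [9, 4, 1, 5, 1].
  S_2 = Σ v_i α_i^2 r_i = 3·9·8 + 6·4·10 + 4·1·0 + 6·5·2 + 3·1·3 = 525 ≡ 8.
  S = (6, 2, 8) ≠ 0, so r is not a codeword (an error is present).
Step 3: locate the error. For a single error e at position i, S_ℓ = v_i·e·α_i^ℓ, so α_err = S_1/S_0.
  S_0^{−1} = 6^{−1} = 2 (mod 11), so α_err = 2·2 = 4 ≡ 4 = α_4. Error position i = 4.
  Consistency check: S_2/S_1 = 8·6 = 48 ≡ 4 = α_err ✓ (single-error assumption holds).
Step 4: error magnitude e = S_0/v_4 = S_0·∏_{j≠4}(α_4 − α_j) = 6·2 = 12 ≡ 1 (mod 11).
Step 5: correct position 4: c_4 = r_4 − e = 2 − 1 ≡ 1 (mod 11). Hence c = [8, 10, 0, 1, 3].
  Check: interpolating c through the α_i gives m(x) = 7 + 4·x (degree < 2) with m(α_i) = c_i for every i, so c is indeed a codeword.


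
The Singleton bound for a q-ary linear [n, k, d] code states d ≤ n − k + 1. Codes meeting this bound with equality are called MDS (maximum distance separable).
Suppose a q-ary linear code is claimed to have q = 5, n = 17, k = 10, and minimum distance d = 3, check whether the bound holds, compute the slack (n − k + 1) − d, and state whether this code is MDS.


Singleton RHS = n − k + 1 = 8, slack = 5, bound satisfied, not MDS.

Singleton bound: d ≤ n − k + 1.
Here n = 17, k = 10, so n − k + 1 = 8.
Given d = 3, check d ≤ 8: YES.
Slack = (n − k + 1) − d = 5.
The code is NOT MDS (slack = 5 > 0).
Description: the claimed parameters are [17, 10, 3]_5; such a code would be non-MDS.


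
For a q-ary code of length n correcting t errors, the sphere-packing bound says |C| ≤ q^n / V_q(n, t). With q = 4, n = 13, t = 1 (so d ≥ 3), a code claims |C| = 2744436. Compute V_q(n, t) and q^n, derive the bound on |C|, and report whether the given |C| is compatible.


V_q(n, t) = 40, q^n = 67108864, Hamming bound = 1677721, |C| = 2744436 > bound (violated).

Step 1: Compute V_q(n, t) = Σ_{j=0}^1 C(n, j) (q−1)^j.
  j = 0: C(13,0)·(3)^0 = 1·1 = 1.
  j = 1: C(13,1)·(3)^1 = 13·3 = 39.
  V_q(n, t) = 1 + 39 = 40.
Step 2: q^n = 4^13 = 67108864.
Step 3: Hamming bound ⌊q^n / V_q(n,t)⌋ = ⌊67108864/40⌋ = 1677721.
Step 4: Compare |C| = 2744436 to 1677721: violated.
The claimed |C| lies above the Hamming bound, so no 4-ary code of length 13 with d ≥ 3 can have 2744436 codewords.


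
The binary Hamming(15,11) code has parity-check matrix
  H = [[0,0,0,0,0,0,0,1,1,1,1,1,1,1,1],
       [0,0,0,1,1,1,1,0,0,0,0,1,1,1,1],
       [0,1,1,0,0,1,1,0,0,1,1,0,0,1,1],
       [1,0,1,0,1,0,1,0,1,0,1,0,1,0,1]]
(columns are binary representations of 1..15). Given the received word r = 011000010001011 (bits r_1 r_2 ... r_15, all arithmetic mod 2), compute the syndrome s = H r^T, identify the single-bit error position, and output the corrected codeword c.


s = (0, 1, 0, 0)^T, error position = 4, corrected codeword c = 011100010001011

Compute s = H r^T mod 2 one row at a time:
  s_1 = 1 + 0 + 0 + 0 + 1 + 0 + 1 + 1 = 4 ≡ 0 (mod 2).
  s_2 = 0 + 0 + 0 + 0 + 1 + 0 + 1 + 1 = 3 ≡ 1 (mod 2).
  s_3 = 1 + 1 + 0 + 0 + 0 + 0 + 1 + 1 = 4 ≡ 0 (mod 2).
  s_4 = 0 + 1 + 0 + 0 + 0 + 0 + 0 + 1 = 2 ≡ 0 (mod 2).
s = (0, 1, 0, 0)^T — this equals column 4 of H (binary 0100), so error is at position 4.
Correct: flip bit 4 of r = 011000010001011 to get c = 011100010001011.


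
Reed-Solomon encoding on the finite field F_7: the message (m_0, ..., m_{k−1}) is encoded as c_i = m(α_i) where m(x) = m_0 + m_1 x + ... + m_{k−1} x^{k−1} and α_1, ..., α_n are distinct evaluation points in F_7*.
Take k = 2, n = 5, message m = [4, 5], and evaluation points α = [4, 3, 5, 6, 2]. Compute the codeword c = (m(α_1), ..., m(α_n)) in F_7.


c = [3, 5, 1, 6, 0]

Message polynomial: m(x) = 4 + 5·x (mod 7).
For each evaluation point α_i, compute m(α_i) mod 7:
  α_1 = 4: Horner steps 5 → 3, so m(4) = 3.
  α_2 = 3: Horner steps 5 → 5, so m(3) = 5.
  α_3 = 5: Horner steps 5 → 1, so m(5) = 1.
  α_4 = 6: Horner steps 5 → 6, so m(6) = 6.
  α_5 = 2: Horner steps 5 → 0, so m(2) = 0.
Codeword c = [3, 5, 1, 6, 0] ∈ F_7^5.


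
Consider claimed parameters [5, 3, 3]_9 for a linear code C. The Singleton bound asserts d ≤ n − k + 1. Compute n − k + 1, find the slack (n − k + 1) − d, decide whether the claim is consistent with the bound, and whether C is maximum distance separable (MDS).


Singleton RHS = n − k + 1 = 3, slack = 0, bound satisfied, MDS.

Singleton bound: d ≤ n − k + 1.
Here n = 5, k = 3, so n − k + 1 = 3.
Given d = 3, check d ≤ 3: YES.
Slack = (n − k + 1) − d = 0.
The code is MDS (slack = 0).
Description: the claimed parameters are [5, 3, 3]_9; such a code would be MDS (meets Singleton bound).


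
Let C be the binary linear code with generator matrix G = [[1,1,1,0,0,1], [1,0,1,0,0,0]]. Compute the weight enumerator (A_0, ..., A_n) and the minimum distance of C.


Weight distribution: A_0 = 1, A_2 = 2, A_4 = 1. Minimum distance d = 2.

Enumerate all 2^2 = 4 messages m ∈ F_2^2.
For each, compute codeword c = mG in F_2^6, then tally its weight.
  m = 00 → c = 000000, weight = 0.
  m = 10 → c = 111001, weight = 4.
  m = 01 → c = 101000, weight = 2.
  m = 11 → c = 010001, weight = 2.
Tally weights:
  weight 0: 1 codewords.
  weight 2: 2 codewords.
  weight 4: 1 codewords.
Minimum distance d = smallest w > 0 with A_w > 0 = 2.
Sanity: Σ A_w = 4 = 2^2 = 4 ✓.


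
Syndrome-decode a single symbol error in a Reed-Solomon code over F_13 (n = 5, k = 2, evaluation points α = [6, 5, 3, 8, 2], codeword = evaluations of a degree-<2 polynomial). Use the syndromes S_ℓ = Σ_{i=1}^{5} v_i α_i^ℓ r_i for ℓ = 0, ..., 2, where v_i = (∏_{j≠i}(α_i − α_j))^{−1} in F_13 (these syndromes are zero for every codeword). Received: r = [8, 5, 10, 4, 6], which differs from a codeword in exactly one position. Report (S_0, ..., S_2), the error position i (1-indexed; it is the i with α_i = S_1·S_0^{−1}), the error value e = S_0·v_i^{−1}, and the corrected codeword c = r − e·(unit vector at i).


S = (6, 10, 8), error at position 1, error magnitude e = 12, c = [9, 5, 10, 4, 6].

Step 1: column multipliers v_i = (∏_{j≠i}(α_i − α_j))^{−1} mod 13.
  i = 1 (α = 6): (6−5)(6−3)(6−8)(6−2) = 1·3·(−2)·4 = −24 ≡ 2, so v_1 = 2^{−1} = 7 (mod 13).
  i = 2 (α = 5): (5−6)(5−3)(5−8)(5−2) = (−1)·2·(−3)·3 = 18 ≡ 5, so v_2 = 5^{−1} = 8 (mod 13).
  i = 3 (α = 3): (3−6)(3−5)(3−8)(3−2) = (−3)·(−2)·(−5)·1 = −30 ≡ 9, so v_3 = 9^{−1} = 3 (mod 13).
  i = 4 (α = 8): (8−6)(8−5)(8−3)(8−2) = 2·3·5·6 = 180 ≡ 11, so v_4 = 11^{−1} = 6 (mod 13).
  i = 5 (α = 2): (2−6)(2−5)(2−3)(2−8) = (−4)·(−3)·(−1)·(−6) = 72 ≡ 7, so v_5 = 7^{−1} = 2 (mod 13).
  v = [7, 8, 3, 6, 2].
Step 2: syndromes of r = [8, 5, 10, 4, 6] (all sums mod 13).
  S_0 = Σ v_i r_i = 7·8 + 8·5 + 3·10 + 6·4 + 2·6 = 162 ≡ 6.
  S_1 = Σ v_i α_i r_i = 7·6·8 + 8·5·5 + 3·3·10 + 6·8·4 + 2·2·6 = 842 ≡ 10.
  α_i^2 mod 13 = [10, 12, 9, 12, 4].
  S_2 = Σ v_i α_i^2 r_i = 7·10·8 + 8·12·5 + 3·9·10 + 6·12·4 + 2·4·6 = 1646 ≡ 8.
  S = (6, 10, 8) ≠ 0, so r is not a codeword (an error is present).
Step 3: locate the error. For a single error e at position i, S_ℓ = v_i·e·α_i^ℓ, so α_err = S_1/S_0.
  S_0^{−1} = 6^{−1} = 11 (mod 13), so α_err = 10·11 = 110 ≡ 6 = α_1. Error position i = 1.
  Consistency check: S_2/S_1 = 8·4 = 32 ≡ 6 = α_err ✓ (single-error assumption holds).
Step 4: error magnitude e = S_0/v_1 = S_0·∏_{j≠1}(α_1 − α_j) = 6·2 = 12 ≡ 12 (mod 13).
Step 5: correct position 1: c_1 = r_1 − e = 8 − 12 ≡ 9 (mod 13). Hence c = [9, 5, 10, 4, 6].
  Check: interpolating c through the α_i gives m(x) = 11 + 4·x (degree < 2) with m(α_i) = c_i for every i, so c is indeed a codeword.


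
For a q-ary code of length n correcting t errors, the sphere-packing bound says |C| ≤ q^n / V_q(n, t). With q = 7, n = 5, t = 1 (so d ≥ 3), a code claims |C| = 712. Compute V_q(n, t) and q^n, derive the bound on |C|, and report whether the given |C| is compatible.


V_q(n, t) = 31, q^n = 16807, Hamming bound = 542, |C| = 712 > bound (violated).

Step 1: Compute V_q(n, t) = Σ_{j=0}^1 C(n, j) (q−1)^j.
  j = 0: C(5,0)·(6)^0 = 1·1 = 1.
  j = 1: C(5,1)·(6)^1 = 5·6 = 30.
  V_q(n, t) = 1 + 30 = 31.
Step 2: q^n = 7^5 = 16807.
Step 3: Hamming bound ⌊q^n / V_q(n,t)⌋ = ⌊16807/31⌋ = 542.
Step 4: Compare |C| = 712 to 542: violated.
The claimed |C| lies above the Hamming bound, so no 7-ary code of length 5 with d ≥ 3 can have 712 codewords.


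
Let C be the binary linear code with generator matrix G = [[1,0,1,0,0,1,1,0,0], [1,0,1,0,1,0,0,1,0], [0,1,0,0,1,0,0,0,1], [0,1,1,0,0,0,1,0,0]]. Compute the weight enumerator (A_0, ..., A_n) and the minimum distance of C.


Weight distribution: A_0 = 1, A_3 = 3, A_4 = 7, A_5 = 4, A_7 = 1. Minimum distance d = 3.

Enumerate all 2^4 = 16 messages m ∈ F_2^4.
For each, compute codeword c = mG in F_2^9, then tally its weight.
  m = 0000 → c = 000000000, weight = 0.
  m = 1000 → c = 101001100, weight = 4.
  m = 0100 → c = 101010010, weight = 4.
  m = 1100 → c = 000011110, weight = 4.
  m = 0010 → c = 010010001, weight = 3.
  m = 1010 → c = 111011101, weight = 7.
  m = 0110 → c = 111000011, weight = 5.
  m = 1110 → c = 010001111, weight = 5.
  m = 0001 → c = 011000100, weight = 3.
  m = 1001 → c = 110001000, weight = 3.
  m = 0101 → c = 110010110, weight = 5.
  m = 1101 → c = 011011010, weight = 5.
  m = 0011 → c = 001010101, weight = 4.
  m = 1011 → c = 100011001, weight = 4.
  m = 0111 → c = 100000111, weight = 4.
  m = 1111 → c = 001001011, weight = 4.
Tally weights:
  weight 0: 1 codewords.
  weight 3: 3 codewords.
  weight 4: 7 codewords.
  weight 5: 4 codewords.
  weight 7: 1 codewords.
Minimum distance d = smallest w > 0 with A_w > 0 = 3.
Sanity: Σ A_w = 16 = 2^4 = 16 ✓.


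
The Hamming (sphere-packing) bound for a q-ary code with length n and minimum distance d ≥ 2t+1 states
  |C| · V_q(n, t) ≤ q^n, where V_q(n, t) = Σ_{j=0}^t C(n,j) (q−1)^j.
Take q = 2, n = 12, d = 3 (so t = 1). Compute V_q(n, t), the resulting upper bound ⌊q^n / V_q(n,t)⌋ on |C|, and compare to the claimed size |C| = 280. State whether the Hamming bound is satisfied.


V_q(n, t) = 13, q^n = 4096, Hamming bound = 315, |C| = 280 ≤ bound (satisfied).

Step 1: Compute V_q(n, t) = Σ_{j=0}^1 C(n, j) (q−1)^j.
  j = 0: C(12,0)·(1)^0 = 1·1 = 1.
  j = 1: C(12,1)·(1)^1 = 12·1 = 12.
  V_q(n, t) = 1 + 12 = 13.
Step 2: q^n = 2^12 = 4096.
Step 3: Hamming bound ⌊q^n / V_q(n,t)⌋ = ⌊4096/13⌋ = 315.
Step 4: Compare |C| = 280 to 315: satisfied.
The claimed |C| lies below the Hamming bound.


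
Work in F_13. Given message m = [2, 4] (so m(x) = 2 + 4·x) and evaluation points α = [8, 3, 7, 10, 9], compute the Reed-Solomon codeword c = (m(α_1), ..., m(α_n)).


c = [8, 1, 4, 3, 12]

Message polynomial: m(x) = 2 + 4·x (mod 13).
For each evaluation point α_i, compute m(α_i) mod 13:
  α_1 = 8: Horner steps 4 → 8, so m(8) = 8.
  α_2 = 3: Horner steps 4 → 1, so m(3) = 1.
  α_3 = 7: Horner steps 4 → 4, so m(7) = 4.
  α_4 = 10: Horner steps 4 → 3, so m(10) = 3.
  α_5 = 9: Horner steps 4 → 12, so m(9) = 12.
Codeword c = [8, 1, 4, 3, 12] ∈ F_13^5.


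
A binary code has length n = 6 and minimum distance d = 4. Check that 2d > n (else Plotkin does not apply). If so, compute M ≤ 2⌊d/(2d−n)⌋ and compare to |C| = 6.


Plotkin bound M ≤ 4; given |C| = 6 > bound (violated).

Check applicability: 2d = 8, n = 6.
2d − n = 2 > 0, so Plotkin applies.
Compute d/(2d−n) = 4/2 ≈ 2.0000.
⌊d/(2d−n)⌋ = 2.
Plotkin bound: M ≤ 2·2 = 4.
Given |C| = 6, check: VIOLATED.
This |C| is above the Plotkin bound, so no binary code with n = 6, d = 4 and 6 codewords exists.


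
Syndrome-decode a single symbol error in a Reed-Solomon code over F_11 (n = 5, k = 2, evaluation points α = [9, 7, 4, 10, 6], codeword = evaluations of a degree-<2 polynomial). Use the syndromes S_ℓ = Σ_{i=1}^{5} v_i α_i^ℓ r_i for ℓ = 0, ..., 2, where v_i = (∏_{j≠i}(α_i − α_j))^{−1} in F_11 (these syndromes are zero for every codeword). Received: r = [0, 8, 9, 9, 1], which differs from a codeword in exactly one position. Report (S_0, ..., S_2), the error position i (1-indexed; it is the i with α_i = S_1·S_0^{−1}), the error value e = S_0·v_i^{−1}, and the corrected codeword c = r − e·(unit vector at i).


S = (4, 7, 4), error at position 4, error magnitude e = 2, c = [0, 8, 9, 7, 1].

Step 1: column multipliers v_i = (∏_{j≠i}(α_i − α_j))^{−1} mod 11.
  i = 1 (α = 9): (9−7)(9−4)(9−10)(9−6) = 2·5·(−1)·3 = −30 ≡ 3, so v_1 = 3^{−1} = 4 (mod 11).
  i = 2 (α = 7): (7−9)(7−4)(7−10)(7−6) = (−2)·3·(−3)·1 = 18 ≡ 7, so v_2 = 7^{−1} = 8 (mod 11).
  i = 3 (α = 4): (4−9)(4−7)(4−10)(4−6) = (−5)·(−3)·(−6)·(−2) = 180 ≡ 4, so v_3 = 4^{−1} = 3 (mod 11).
  i = 4 (α = 10): (10−9)(10−7)(10−4)(10−6) = 1·3·6·4 = 72 ≡ 6, so v_4 = 6^{−1} = 2 (mod 11).
  i = 5 (α = 6): (6−9)(6−7)(6−4)(6−10) = (−3)·(−1)·2·(−4) = −24 ≡ 9, so v_5 = 9^{−1} = 5 (mod 11).
  v = [4, 8, 3, 2, 5].
Step 2: syndromes of r = [0, 8, 9, 9, 1] (all sums mod 11).
  S_0 = Σ v_i r_i = 4·0 + 8·8 + 3·9 + 2·9 + 5·1 = 114 ≡ 4.
  S_1 = Σ v_i α_i r_i = 4·9·0 + 8·7·8 + 3·4·9 + 2·10·9 + 5·6·1 = 766 ≡ 7.
  α_i^2 mod 11 = [4, 5, 5, 1, 3].
  S_2 = Σ v_i α_i^2 r_i = 4·4·0 + 8·5·8 + 3·5·9 + 2·1·9 + 5·3·1 = 488 ≡ 4.
  S = (4, 7, 4) ≠ 0, so r is not a codeword (an error is present).
Step 3: locate the error. For a single error e at position i, S_ℓ = v_i·e·α_i^ℓ, so α_err = S_1/S_0.
  S_0^{−1} = 4^{−1} = 3 (mod 11), so α_err = 7·3 = 21 ≡ 10 = α_4. Error position i = 4.
  Consistency check: S_2/S_1 = 4·8 = 32 ≡ 10 = α_err ✓ (single-error assumption holds).
Step 4: error magnitude e = S_0/v_4 = S_0·∏_{j≠4}(α_4 − α_j) = 4·6 = 24 ≡ 2 (mod 11).
Step 5: correct position 4: c_4 = r_4 − e = 9 − 2 ≡ 7 (mod 11). Hence c = [0, 8, 9, 7, 1].
  Check: interpolating c through the α_i gives m(x) = 3 + 7·x (degree < 2) with m(α_i) = c_i for every i, so c is indeed a codeword.


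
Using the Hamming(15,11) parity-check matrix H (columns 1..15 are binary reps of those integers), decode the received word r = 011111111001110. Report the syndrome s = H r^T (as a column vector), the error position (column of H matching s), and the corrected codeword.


s = (1, 1, 1, 1)^T, error position = 15, corrected codeword c = 011111111001111

Compute s = H r^T mod 2 one row at a time:
  s_1 = 1 + 1 + 0 + 0 + 1 + 1 + 1 + 0 = 5 ≡ 1 (mod 2).
  s_2 = 1 + 1 + 1 + 1 + 1 + 1 + 1 + 0 = 7 ≡ 1 (mod 2).
  s_3 = 1 + 1 + 1 + 1 + 0 + 0 + 1 + 0 = 5 ≡ 1 (mod 2).
  s_4 = 0 + 1 + 1 + 1 + 1 + 0 + 1 + 0 = 5 ≡ 1 (mod 2).
s = (1, 1, 1, 1)^T — this equals column 15 of H (binary 1111), so error is at position 15.
Correct: flip bit 15 of r = 011111111001110 to get c = 011111111001111.


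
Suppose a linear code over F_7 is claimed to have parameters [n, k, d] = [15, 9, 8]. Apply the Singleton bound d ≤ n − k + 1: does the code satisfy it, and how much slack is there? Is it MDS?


Singleton RHS = n − k + 1 = 7, slack = -1, bound violated (no such code; not MDS).

Singleton bound: d ≤ n − k + 1.
Here n = 15, k = 9, so n − k + 1 = 7.
Given d = 8, check d ≤ 7: NO.
Slack = (n − k + 1) − d = -1.
The slack is negative: d = 8 exceeds n − k + 1 = 7 by 1, so the Singleton bound is violated and no linear [15, 9, 8]_7 code can exist. In particular it is not MDS (MDS requires d = n − k + 1 exactly).
Description: the claimed parameters are [15, 9, 8]_7; such a code would be impossible (violates the Singleton bound).


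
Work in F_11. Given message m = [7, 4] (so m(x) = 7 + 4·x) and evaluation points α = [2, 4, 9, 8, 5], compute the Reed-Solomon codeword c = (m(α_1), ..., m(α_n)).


c = [4, 1, 10, 6, 5]

Message polynomial: m(x) = 7 + 4·x (mod 11).
For each evaluation point α_i, compute m(α_i) mod 11:
  α_1 = 2: Horner steps 4 → 4, so m(2) = 4.
  α_2 = 4: Horner steps 4 → 1, so m(4) = 1.
  α_3 = 9: Horner steps 4 → 10, so m(9) = 10.
  α_4 = 8: Horner steps 4 → 6, so m(8) = 6.
  α_5 = 5: Horner steps 4 → 5, so m(5) = 5.
Codeword c = [4, 1, 10, 6, 5] ∈ F_11^5.


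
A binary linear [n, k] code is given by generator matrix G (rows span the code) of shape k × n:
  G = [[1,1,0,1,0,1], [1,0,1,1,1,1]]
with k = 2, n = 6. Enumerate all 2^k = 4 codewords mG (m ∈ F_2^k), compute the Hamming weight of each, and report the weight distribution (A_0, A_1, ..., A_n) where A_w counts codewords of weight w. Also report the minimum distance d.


Weight distribution: A_0 = 1, A_3 = 1, A_4 = 1, A_5 = 1. Minimum distance d = 3.

Enumerate all 2^2 = 4 messages m ∈ F_2^2.
For each, compute codeword c = mG in F_2^6, then tally its weight.
  m = 00 → c = 000000, weight = 0.
  m = 10 → c = 110101, weight = 4.
  m = 01 → c = 101111, weight = 5.
  m = 11 → c = 011010, weight = 3.
Tally weights:
  weight 0: 1 codewords.
  weight 3: 1 codewords.
  weight 4: 1 codewords.
  weight 5: 1 codewords.
Minimum distance d = smallest w > 0 with A_w > 0 = 3.
Sanity: Σ A_w = 4 = 2^2 = 4 ✓.


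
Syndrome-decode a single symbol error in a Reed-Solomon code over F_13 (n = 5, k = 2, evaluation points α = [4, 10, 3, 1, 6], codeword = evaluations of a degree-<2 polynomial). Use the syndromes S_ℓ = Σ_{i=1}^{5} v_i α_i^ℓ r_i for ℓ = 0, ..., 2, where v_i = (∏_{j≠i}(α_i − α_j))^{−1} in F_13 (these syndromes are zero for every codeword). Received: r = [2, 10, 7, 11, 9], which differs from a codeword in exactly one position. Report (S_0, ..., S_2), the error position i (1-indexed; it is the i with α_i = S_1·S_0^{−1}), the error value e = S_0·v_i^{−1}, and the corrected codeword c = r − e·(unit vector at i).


S = (8, 11, 7), error at position 3, error magnitude e = 2, c = [2, 10, 5, 11, 9].

Step 1: column multipliers v_i = (∏_{j≠i}(α_i − α_j))^{−1} mod 13.
  i = 1 (α = 4): (4−10)(4−3)(4−1)(4−6) = (−6)·1·3·(−2) = 36 ≡ 10, so v_1 = 10^{−1} = 4 (mod 13).
  i = 2 (α = 10): (10−4)(10−3)(10−1)(10−6) = 6·7·9·4 = 1512 ≡ 4, so v_2 = 4^{−1} = 10 (mod 13).
  i = 3 (α = 3): (3−4)(3−10)(3−1)(3−6) = (−1)·(−7)·2·(−3) = −42 ≡ 10, so v_3 = 10^{−1} = 4 (mod 13).
  i = 4 (α = 1): (1−4)(1−10)(1−3)(1−6) = (−3)·(−9)·(−2)·(−5) = 270 ≡ 10, so v_4 = 10^{−1} = 4 (mod 13).
  i = 5 (α = 6): (6−4)(6−10)(6−3)(6−1) = 2·(−4)·3·5 = −120 ≡ 10, so v_5 = 10^{−1} = 4 (mod 13).
  v = [4, 10, 4, 4, 4].
Step 2: syndromes of r = [2, 10, 7, 11, 9] (all sums mod 13).
  S_0 = Σ v_i r_i = 4·2 + 10·10 + 4·7 + 4·11 + 4·9 = 216 ≡ 8.
  S_1 = Σ v_i α_i r_i = 4·4·2 + 10·10·10 + 4·3·7 + 4·1·11 + 4·6·9 = 1376 ≡ 11.
  α_i^2 mod 13 = [3, 9, 9, 1, 10].
  S_2 = Σ v_i α_i^2 r_i = 4·3·2 + 10·9·10 + 4·9·7 + 4·1·11 + 4·10·9 = 1580 ≡ 7.
  S = (8, 11, 7) ≠ 0, so r is not a codeword (an error is present).
Step 3: locate the error. For a single error e at position i, S_ℓ = v_i·e·α_i^ℓ, so α_err = S_1/S_0.
  S_0^{−1} = 8^{−1} = 5 (mod 13), so α_err = 11·5 = 55 ≡ 3 = α_3. Error position i = 3.
  Consistency check: S_2/S_1 = 7·6 = 42 ≡ 3 = α_err ✓ (single-error assumption holds).
Step 4: error magnitude e = S_0/v_3 = S_0·∏_{j≠3}(α_3 − α_j) = 8·10 = 80 ≡ 2 (mod 13).
Step 5: correct position 3: c_3 = r_3 − e = 7 − 2 ≡ 5 (mod 13). Hence c = [2, 10, 5, 11, 9].
  Check: interpolating c through the α_i gives m(x) = 1 + 10·x (degree < 2) with m(α_i) = c_i for every i, so c is indeed a codeword.


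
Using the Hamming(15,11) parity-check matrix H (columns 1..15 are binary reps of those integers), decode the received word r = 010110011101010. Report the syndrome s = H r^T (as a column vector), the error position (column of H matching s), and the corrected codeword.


s = (1, 0, 1, 0)^T, error position = 10, corrected codeword c = 010110011001010

Compute s = H r^T mod 2 one row at a time:
  s_1 = 1 + 1 + 1 + 0 + 1 + 0 + 1 + 0 = 5 ≡ 1 (mod 2).
  s_2 = 1 + 1 + 0 + 0 + 1 + 0 + 1 + 0 = 4 ≡ 0 (mod 2).
  s_3 = 1 + 0 + 0 + 0 + 1 + 0 + 1 + 0 = 3 ≡ 1 (mod 2).
  s_4 = 0 + 0 + 1 + 0 + 1 + 0 + 0 + 0 = 2 ≡ 0 (mod 2).
s = (1, 0, 1, 0)^T — this equals column 10 of H (binary 1010), so error is at position 10.
Correct: flip bit 10 of r = 010110011101010 to get c = 010110011001010.


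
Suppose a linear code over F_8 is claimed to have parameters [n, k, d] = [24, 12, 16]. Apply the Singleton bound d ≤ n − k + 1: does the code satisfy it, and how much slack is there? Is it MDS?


Singleton RHS = n − k + 1 = 13, slack = -3, bound violated (no such code; not MDS).

Singleton bound: d ≤ n − k + 1.
Here n = 24, k = 12, so n − k + 1 = 13.
Given d = 16, check d ≤ 13: NO.
Slack = (n − k + 1) − d = -3.
The slack is negative: d = 16 exceeds n − k + 1 = 13 by 3, so the Singleton bound is violated and no linear [24, 12, 16]_8 code can exist. In particular it is not MDS (MDS requires d = n − k + 1 exactly).
Description: the claimed parameters are [24, 12, 16]_8; such a code would be impossible (violates the Singleton bound).


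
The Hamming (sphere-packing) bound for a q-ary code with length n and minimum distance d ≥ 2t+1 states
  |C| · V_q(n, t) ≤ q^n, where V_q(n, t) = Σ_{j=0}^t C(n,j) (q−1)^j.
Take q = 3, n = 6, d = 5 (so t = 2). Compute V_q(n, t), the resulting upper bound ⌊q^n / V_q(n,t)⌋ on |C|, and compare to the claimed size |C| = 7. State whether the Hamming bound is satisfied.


V_q(n, t) = 73, q^n = 729, Hamming bound = 9, |C| = 7 ≤ bound (satisfied).

Step 1: Compute V_q(n, t) = Σ_{j=0}^2 C(n, j) (q−1)^j.
  j = 0: C(6,0)·(2)^0 = 1·1 = 1.
  j = 1: C(6,1)·(2)^1 = 6·2 = 12.
  j = 2: C(6,2)·(2)^2 = 15·4 = 60.
  V_q(n, t) = 1 + 12 + 60 = 73.
Step 2: q^n = 3^6 = 729.
Step 3: Hamming bound ⌊q^n / V_q(n,t)⌋ = ⌊729/73⌋ = 9.
Step 4: Compare |C| = 7 to 9: satisfied.
The claimed |C| lies below the Hamming bound.


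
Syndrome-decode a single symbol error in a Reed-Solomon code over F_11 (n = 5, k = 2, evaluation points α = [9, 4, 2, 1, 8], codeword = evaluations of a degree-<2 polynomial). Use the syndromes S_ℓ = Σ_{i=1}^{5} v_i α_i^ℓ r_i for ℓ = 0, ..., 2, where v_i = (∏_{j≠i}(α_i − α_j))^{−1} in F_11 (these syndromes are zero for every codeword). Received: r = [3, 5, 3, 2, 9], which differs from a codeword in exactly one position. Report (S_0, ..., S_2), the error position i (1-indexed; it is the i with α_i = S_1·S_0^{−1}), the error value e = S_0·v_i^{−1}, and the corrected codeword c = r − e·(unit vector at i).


S = (3, 5, 1), error at position 1, error magnitude e = 4, c = [10, 5, 3, 2, 9].

Step 1: column multipliers v_i = (∏_{j≠i}(α_i − α_j))^{−1} mod 11.
  i = 1 (α = 9): (9−4)(9−2)(9−1)(9−8) = 5·7·8·1 = 280 ≡ 5, so v_1 = 5^{−1} = 9 (mod 11).
  i = 2 (α = 4): (4−9)(4−2)(4−1)(4−8) = (−5)·2·3·(−4) = 120 ≡ 10, so v_2 = 10^{−1} = 10 (mod 11).
  i = 3 (α = 2): (2−9)(2−4)(2−1)(2−8) = (−7)·(−2)·1·(−6) = −84 ≡ 4, so v_3 = 4^{−1} = 3 (mod 11).
  i = 4 (α = 1): (1−9)(1−4)(1−2)(1−8) = (−8)·(−3)·(−1)·(−7) = 168 ≡ 3, so v_4 = 3^{−1} = 4 (mod 11).
  i = 5 (α = 8): (8−9)(8−4)(8−2)(8−1) = (−1)·4·6·7 = −168 ≡ 8, so v_5 = 8^{−1} = 7 (mod 11).
  v = [9, 10, 3, 4, 7].
Step 2: syndromes of r = [3, 5, 3, 2, 9] (all sums mod 11).
  S_0 = Σ v_i r_i = 9·3 + 10·5 + 3·3 + 4·2 + 7·9 = 157 ≡ 3.
  S_1 = Σ v_i α_i r_i = 9·9·3 + 10·4·5 + 3·2·3 + 4·1·2 + 7·8·9 = 973 ≡ 5.
  α_i^2 mod 11 = [4, 5, 4, 1, 9].
  S_2 = Σ v_i α_i^2 r_i = 9·4·3 + 10·5·5 + 3·4·3 + 4·1·2 + 7·9·9 = 969 ≡ 1.
  S = (3, 5, 1) ≠ 0, so r is not a codeword (an error is present).
Step 3: locate the error. For a single error e at position i, S_ℓ = v_i·e·α_i^ℓ, so α_err = S_1/S_0.
  S_0^{−1} = 3^{−1} = 4 (mod 11), so α_err = 5·4 = 20 ≡ 9 = α_1. Error position i = 1.
  Consistency check: S_2/S_1 = 1·9 = 9 ≡ 9 = α_err ✓ (single-error assumption holds).
Step 4: error magnitude e = S_0/v_1 = S_0·∏_{j≠1}(α_1 − α_j) = 3·5 = 15 ≡ 4 (mod 11).
Step 5: correct position 1: c_1 = r_1 − e = 3 − 4 ≡ 10 (mod 11). Hence c = [10, 5, 3, 2, 9].
  Check: interpolating c through the α_i gives m(x) = 1 + 1·x (degree < 2) with m(α_i) = c_i for every i, so c is indeed a codeword.


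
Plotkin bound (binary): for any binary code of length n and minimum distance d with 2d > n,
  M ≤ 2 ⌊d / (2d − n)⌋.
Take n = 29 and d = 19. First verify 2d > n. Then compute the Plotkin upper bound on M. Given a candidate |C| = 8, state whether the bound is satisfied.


Plotkin bound M ≤ 4; given |C| = 8 > bound (violated).

Check applicability: 2d = 38, n = 29.
2d − n = 9 > 0, so Plotkin applies.
Compute d/(2d−n) = 19/9 ≈ 2.1111.
⌊d/(2d−n)⌋ = 2.
Plotkin bound: M ≤ 2·2 = 4.
Given |C| = 8, check: VIOLATED.
This |C| is above the Plotkin bound, so no binary code with n = 29, d = 19 and 8 codewords exists.


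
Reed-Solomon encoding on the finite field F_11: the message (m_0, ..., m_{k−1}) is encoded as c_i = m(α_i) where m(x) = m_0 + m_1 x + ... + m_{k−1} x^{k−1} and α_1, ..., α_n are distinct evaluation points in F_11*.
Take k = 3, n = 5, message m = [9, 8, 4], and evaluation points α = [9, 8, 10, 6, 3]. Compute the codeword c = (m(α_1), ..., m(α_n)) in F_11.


c = [9, 10, 5, 3, 3]

Message polynomial: m(x) = 9 + 8·x + 4·x^2 (mod 11).
For each evaluation point α_i, compute m(α_i) mod 11:
  α_1 = 9: Horner steps 4 → 0 → 9, so m(9) = 9.
  α_2 = 8: Horner steps 4 → 7 → 10, so m(8) = 10.
  α_3 = 10: Horner steps 4 → 4 → 5, so m(10) = 5.
  α_4 = 6: Horner steps 4 → 10 → 3, so m(6) = 3.
  α_5 = 3: Horner steps 4 → 9 → 3, so m(3) = 3.
Codeword c = [9, 10, 5, 3, 3] ∈ F_11^5.


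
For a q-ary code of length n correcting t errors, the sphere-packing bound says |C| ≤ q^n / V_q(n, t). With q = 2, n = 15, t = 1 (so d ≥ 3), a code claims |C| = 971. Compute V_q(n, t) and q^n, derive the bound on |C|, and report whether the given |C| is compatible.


V_q(n, t) = 16, q^n = 32768, Hamming bound = 2048, |C| = 971 ≤ bound (satisfied).

Step 1: Compute V_q(n, t) = Σ_{j=0}^1 C(n, j) (q−1)^j.
  j = 0: C(15,0)·(1)^0 = 1·1 = 1.
  j = 1: C(15,1)·(1)^1 = 15·1 = 15.
  V_q(n, t) = 1 + 15 = 16.
Step 2: q^n = 2^15 = 32768.
Step 3: Hamming bound ⌊q^n / V_q(n,t)⌋ = ⌊32768/16⌋ = 2048.
Step 4: Compare |C| = 971 to 2048: satisfied.
The claimed |C| lies below the Hamming bound.


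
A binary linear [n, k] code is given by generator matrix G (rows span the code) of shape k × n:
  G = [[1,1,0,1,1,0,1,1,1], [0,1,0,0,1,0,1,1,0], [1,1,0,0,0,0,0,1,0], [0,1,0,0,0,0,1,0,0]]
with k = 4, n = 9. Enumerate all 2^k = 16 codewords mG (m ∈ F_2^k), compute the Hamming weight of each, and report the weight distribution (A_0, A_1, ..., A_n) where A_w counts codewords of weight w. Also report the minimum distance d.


Weight distribution: A_0 = 1, A_2 = 2, A_3 = 5, A_4 = 5, A_5 = 2, A_7 = 1. Minimum distance d = 2.

Enumerate all 2^4 = 16 messages m ∈ F_2^4.
For each, compute codeword c = mG in F_2^9, then tally its weight.
  m = 0000 → c = 000000000, weight = 0.
  m = 1000 → c = 110110111, weight = 7.
  m = 0100 → c = 010010110, weight = 4.
  m = 1100 → c = 100100001, weight = 3.
  m = 0010 → c = 110000010, weight = 3.
  m = 1010 → c = 000110101, weight = 4.
  m = 0110 → c = 100010100, weight = 3.
  m = 1110 → c = 010100011, weight = 4.
  m = 0001 → c = 010000100, weight = 2.
  m = 1001 → c = 100110011, weight = 5.
  m = 0101 → c = 000010010, weight = 2.
  m = 1101 → c = 110100101, weight = 5.
  m = 0011 → c = 100000110, weight = 3.
  m = 1011 → c = 010110001, weight = 4.
  m = 0111 → c = 110010000, weight = 3.
  m = 1111 → c = 000100111, weight = 4.
Tally weights:
  weight 0: 1 codewords.
  weight 2: 2 codewords.
  weight 3: 5 codewords.
  weight 4: 5 codewords.
  weight 5: 2 codewords.
  weight 7: 1 codewords.
Minimum distance d = smallest w > 0 with A_w > 0 = 2.
Sanity: Σ A_w = 16 = 2^4 = 16 ✓.


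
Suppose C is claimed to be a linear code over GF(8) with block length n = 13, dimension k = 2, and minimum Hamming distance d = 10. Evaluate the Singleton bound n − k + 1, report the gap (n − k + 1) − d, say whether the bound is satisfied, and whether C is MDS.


Singleton RHS = n − k + 1 = 12, slack = 2, bound satisfied, not MDS.

Singleton bound: d ≤ n − k + 1.
Here n = 13, k = 2, so n − k + 1 = 12.
Given d = 10, check d ≤ 12: YES.
Slack = (n − k + 1) − d = 2.
The code is NOT MDS (slack = 2 > 0).
Description: the claimed parameters are [13, 2, 10]_8; such a code would be non-MDS.


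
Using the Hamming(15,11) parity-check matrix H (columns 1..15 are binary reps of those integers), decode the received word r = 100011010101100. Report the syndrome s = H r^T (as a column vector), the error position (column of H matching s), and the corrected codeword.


s = (0, 0, 0, 1)^T, error position = 1, corrected codeword c = 000011010101100

Compute s = H r^T mod 2 one row at a time:
  s_1 = 1 + 0 + 1 + 0 + 1 + 1 + 0 + 0 = 4 ≡ 0 (mod 2).
  s_2 = 0 + 1 + 1 + 0 + 1 + 1 + 0 + 0 = 4 ≡ 0 (mod 2).
  s_3 = 0 + 0 + 1 + 0 + 1 + 0 + 0 + 0 = 2 ≡ 0 (mod 2).
  s_4 = 1 + 0 + 1 + 0 + 0 + 0 + 1 + 0 = 3 ≡ 1 (mod 2).
s = (0, 0, 0, 1)^T — this equals column 1 of H (binary 0001), so error is at position 1.
Correct: flip bit 1 of r = 100011010101100 to get c = 000011010101100.


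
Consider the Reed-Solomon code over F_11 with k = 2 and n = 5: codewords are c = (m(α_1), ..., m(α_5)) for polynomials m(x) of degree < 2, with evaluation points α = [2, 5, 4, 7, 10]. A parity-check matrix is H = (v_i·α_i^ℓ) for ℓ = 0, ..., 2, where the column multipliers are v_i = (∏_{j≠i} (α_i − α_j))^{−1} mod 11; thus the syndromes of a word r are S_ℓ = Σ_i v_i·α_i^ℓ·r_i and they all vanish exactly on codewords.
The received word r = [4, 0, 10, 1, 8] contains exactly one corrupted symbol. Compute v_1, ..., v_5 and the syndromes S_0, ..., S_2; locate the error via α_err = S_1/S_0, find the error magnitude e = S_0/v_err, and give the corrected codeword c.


S = (2, 8, 10), error at position 3, error magnitude e = 5, c = [4, 0, 5, 1, 8].

Step 1: column multipliers v_i = (∏_{j≠i}(α_i − α_j))^{−1} mod 11.
  i = 1 (α = 2): (2−5)(2−4)(2−7)(2−10) = (−3)·(−2)·(−5)·(−8) = 240 ≡ 9, so v_1 = 9^{−1} = 5 (mod 11).
  i = 2 (α = 5): (5−2)(5−4)(5−7)(5−10) = 3·1·(−2)·(−5) = 30 ≡ 8, so v_2 = 8^{−1} = 7 (mod 11).
  i = 3 (α = 4): (4−2)(4−5)(4−7)(4−10) = 2·(−1)·(−3)·(−6) = −36 ≡ 8, so v_3 = 8^{−1} = 7 (mod 11).
  i = 4 (α = 7): (7−2)(7−5)(7−4)(7−10) = 5·2·3·(−3) = −90 ≡ 9, so v_4 = 9^{−1} = 5 (mod 11).
  i = 5 (α = 10): (10−2)(10−5)(10−4)(10−7) = 8·5·6·3 = 720 ≡ 5, so v_5 = 5^{−1} = 9 (mod 11).
  v = [5, 7, 7, 5, 9].
Step 2: syndromes of r = [4, 0, 10, 1, 8] (all sums mod 11).
  S_0 = Σ v_i r_i = 5·4 + 7·0 + 7·10 + 5·1 + 9·8 = 167 ≡ 2.
  S_1 = Σ v_i α_i r_i = 5·2·4 + 7·5·0 + 7·4·10 + 5·7·1 + 9·10·8 = 1075 ≡ 8.
  α_i^2 mod 11 = [4, 3, 5, 5, 1].
  S_2 = Σ v_i α_i^2 r_i = 5·4·4 + 7·3·0 + 7·5·10 + 5·5·1 + 9·1·8 = 527 ≡ 10.
  S = (2, 8, 10) ≠ 0, so r is not a codeword (an error is present).
Step 3: locate the error. For a single error e at position i, S_ℓ = v_i·e·α_i^ℓ, so α_err = S_1/S_0.
  S_0^{−1} = 2^{−1} = 6 (mod 11), so α_err = 8·6 = 48 ≡ 4 = α_3. Error position i = 3.
  Consistency check: S_2/S_1 = 10·7 = 70 ≡ 4 = α_err ✓ (single-error assumption holds).
Step 4: error magnitude e = S_0/v_3 = S_0·∏_{j≠3}(α_3 − α_j) = 2·8 = 16 ≡ 5 (mod 11).
Step 5: correct position 3: c_3 = r_3 − e = 10 − 5 ≡ 5 (mod 11). Hence c = [4, 0, 5, 1, 8].
  Check: interpolating c through the α_i gives m(x) = 3 + 6·x (degree < 2) with m(α_i) = c_i for every i, so c is indeed a codeword.


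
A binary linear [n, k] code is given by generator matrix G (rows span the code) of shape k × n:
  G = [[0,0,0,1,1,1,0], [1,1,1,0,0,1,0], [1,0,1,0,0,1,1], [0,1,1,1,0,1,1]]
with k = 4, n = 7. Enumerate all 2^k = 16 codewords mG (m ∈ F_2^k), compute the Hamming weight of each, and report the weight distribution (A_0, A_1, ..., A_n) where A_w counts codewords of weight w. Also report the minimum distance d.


Weight distribution: A_0 = 1, A_2 = 2, A_3 = 4, A_4 = 5, A_5 = 4. Minimum distance d = 2.

Enumerate all 2^4 = 16 messages m ∈ F_2^4.
For each, compute codeword c = mG in F_2^7, then tally its weight.
  m = 0000 → c = 0000000, weight = 0.
  m = 1000 → c = 0001110, weight = 3.
  m = 0100 → c = 1110010, weight = 4.
  m = 1100 → c = 1111100, weight = 5.
  m = 0010 → c = 1010011, weight = 4.
  m = 1010 → c = 1011101, weight = 5.
  m = 0110 → c = 0100001, weight = 2.
  m = 1110 → c = 0101111, weight = 5.
  m = 0001 → c = 0111011, weight = 5.
  m = 1001 → c = 0110101, weight = 4.
  m = 0101 → c = 1001001, weight = 3.
  m = 1101 → c = 1000111, weight = 4.
  m = 0011 → c = 1101000, weight = 3.
  m = 1011 → c = 1100110, weight = 4.
  m = 0111 → c = 0011010, weight = 3.
  m = 1111 → c = 0010100, weight = 2.
Tally weights:
  weight 0: 1 codewords.
  weight 2: 2 codewords.
  weight 3: 4 codewords.
  weight 4: 5 codewords.
  weight 5: 4 codewords.
Minimum distance d = smallest w > 0 with A_w > 0 = 2.
Sanity: Σ A_w = 16 = 2^4 = 16 ✓.


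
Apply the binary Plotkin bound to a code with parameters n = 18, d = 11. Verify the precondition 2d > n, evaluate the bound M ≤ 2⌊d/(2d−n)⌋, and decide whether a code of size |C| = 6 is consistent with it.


Plotkin bound M ≤ 4; given |C| = 6 > bound (violated).

Check applicability: 2d = 22, n = 18.
2d − n = 4 > 0, so Plotkin applies.
Compute d/(2d−n) = 11/4 ≈ 2.7500.
⌊d/(2d−n)⌋ = 2.
Plotkin bound: M ≤ 2·2 = 4.
Given |C| = 6, check: VIOLATED.
This |C| is above the Plotkin bound, so no binary code with n = 18, d = 11 and 6 codewords exists.


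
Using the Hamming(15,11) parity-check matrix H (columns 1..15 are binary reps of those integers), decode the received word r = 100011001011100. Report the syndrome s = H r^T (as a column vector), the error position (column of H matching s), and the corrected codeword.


s = (0, 0, 0, 1)^T, error position = 1, corrected codeword c = 000011001011100

Compute s = H r^T mod 2 one row at a time:
  s_1 = 0 + 1 + 0 + 1 + 1 + 1 + 0 + 0 = 4 ≡ 0 (mod 2).
  s_2 = 0 + 1 + 1 + 0 + 1 + 1 + 0 + 0 = 4 ≡ 0 (mod 2).
  s_3 = 0 + 0 + 1 + 0 + 0 + 1 + 0 + 0 = 2 ≡ 0 (mod 2).
  s_4 = 1 + 0 + 1 + 0 + 1 + 1 + 1 + 0 = 5 ≡ 1 (mod 2).
s = (0, 0, 0, 1)^T — this equals column 1 of H (binary 0001), so error is at position 1.
Correct: flip bit 1 of r = 100011001011100 to get c = 000011001011100.
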